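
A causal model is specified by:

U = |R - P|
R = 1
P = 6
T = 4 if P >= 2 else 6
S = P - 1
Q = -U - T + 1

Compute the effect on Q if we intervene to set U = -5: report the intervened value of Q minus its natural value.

10

do(U=-5) replaces the equation U = |R - P| with the constant U = -5.
T = 4 if P >= 2 else 6  [with P=6]  = 4
Q = -U - T + 1  [with U=-5, T=4]  = 2
Without intervention: U = |R - P|  [with R=1, P=6]  = 5; T = 4 if P >= 2 else 6  [with P=6]  = 4; Q = -U - T + 1  [with U=5, T=4]  = -8.
Change = 2 − (-8) = 10.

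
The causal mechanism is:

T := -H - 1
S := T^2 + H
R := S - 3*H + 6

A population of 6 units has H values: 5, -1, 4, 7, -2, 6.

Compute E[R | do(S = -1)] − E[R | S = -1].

do(S=-1) breaks S's dependence on H. With S=-1 fixed, R across the units is -10, 8, -7, -16, 11, -13, mean -4.5.
Observing S=-1 restricts to units where S's equation naturally yields -1: H ∈ {-1, -2}. In that subpopulation R = 8, 11, mean 9.5.
Difference = -4.5 − 9.5 = -14.

-14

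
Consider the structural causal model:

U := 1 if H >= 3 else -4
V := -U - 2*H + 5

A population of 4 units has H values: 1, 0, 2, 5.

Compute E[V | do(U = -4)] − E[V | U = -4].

-2

Every unit gets U=-4 under the intervention. V values become 7, 9, 5, -1; E[V|do(U=-4)] = 5.
Observing U=-4 restricts to units where U's equation naturally yields -4: H ∈ {1, 0, 2}. In that subpopulation V = 7, 9, 5, mean 7.
Difference = 5 − 7 = -2.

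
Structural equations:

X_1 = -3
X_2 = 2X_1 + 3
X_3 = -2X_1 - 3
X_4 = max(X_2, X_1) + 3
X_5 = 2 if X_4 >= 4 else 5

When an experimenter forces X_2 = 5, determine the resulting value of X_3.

The intervention breaks the incoming arrows to X_2: X_2 = 2X_1 + 3 no longer applies, and X_2 = 5.
Since X_3 is not a descendant of the intervened variable, it is unaffected.
X_3 = -2X_1 - 3  [with X_1=-3]  = 3

3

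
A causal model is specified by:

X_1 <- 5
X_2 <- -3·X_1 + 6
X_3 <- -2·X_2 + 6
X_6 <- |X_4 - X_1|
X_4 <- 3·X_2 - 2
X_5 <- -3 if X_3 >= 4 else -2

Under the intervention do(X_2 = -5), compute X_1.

5

Under do(X_2=-5), the mechanism X_2 <- -3·X_1 + 6 is discarded; X_2 is fixed at -5.
X_1 is not downstream of the intervention, so its value is determined by the original equations.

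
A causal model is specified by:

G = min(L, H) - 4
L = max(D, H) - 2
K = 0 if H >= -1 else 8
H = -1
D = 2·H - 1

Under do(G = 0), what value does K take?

do(G=0) replaces the equation G = min(L, H) - 4 with the constant G = 0.
K is not downstream of the intervention, so its value is determined by the original equations.
K = 0 if H >= -1 else 8  [with H=-1]  = 0

0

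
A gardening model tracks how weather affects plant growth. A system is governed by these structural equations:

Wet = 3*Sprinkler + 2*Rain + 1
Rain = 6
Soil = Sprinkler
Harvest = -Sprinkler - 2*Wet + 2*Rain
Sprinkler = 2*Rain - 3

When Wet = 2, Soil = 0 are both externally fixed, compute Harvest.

The joint intervention fixes Wet = 2, Soil = 0, removing each variable's own equation.
Sprinkler = 2*Rain - 3  [with Rain=6]  = 9
Harvest = -Sprinkler - 2*Wet + 2*Rain  [with Sprinkler=9, Wet=2, Rain=6]  = -1

-1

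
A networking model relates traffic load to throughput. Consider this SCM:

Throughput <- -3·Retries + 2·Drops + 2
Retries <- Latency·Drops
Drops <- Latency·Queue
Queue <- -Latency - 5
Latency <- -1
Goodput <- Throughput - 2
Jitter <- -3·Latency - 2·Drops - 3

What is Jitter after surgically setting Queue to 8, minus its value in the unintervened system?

24

do(Queue=8) replaces the equation Queue <- -Latency - 5 with the constant Queue = 8.
Drops = Latency·Queue  [with Latency=-1, Queue=8]  = -8
Jitter = -3·Latency - 2·Drops - 3  [with Latency=-1, Drops=-8]  = 16
Without intervention: Queue = -Latency - 5  [with Latency=-1]  = -4; Drops = Latency·Queue  [with Latency=-1, Queue=-4]  = 4; Jitter = -3·Latency - 2·Drops - 3  [with Latency=-1, Drops=4]  = -8.
Change = 16 − (-8) = 24.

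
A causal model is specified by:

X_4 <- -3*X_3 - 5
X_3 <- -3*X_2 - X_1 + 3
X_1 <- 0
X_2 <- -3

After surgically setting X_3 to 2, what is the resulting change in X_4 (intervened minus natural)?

30

The intervention breaks the incoming arrows to X_3: X_3 <- -3*X_2 - X_1 + 3 no longer applies, and X_3 = 2.
X_4 = -3*X_3 - 5  [with X_3=2]  = -11
Without intervention: X_3 = -3*X_2 - X_1 + 3  [with X_2=-3, X_1=0]  = 12; X_4 = -3*X_3 - 5  [with X_3=12]  = -41.
Change = -11 − (-41) = 30.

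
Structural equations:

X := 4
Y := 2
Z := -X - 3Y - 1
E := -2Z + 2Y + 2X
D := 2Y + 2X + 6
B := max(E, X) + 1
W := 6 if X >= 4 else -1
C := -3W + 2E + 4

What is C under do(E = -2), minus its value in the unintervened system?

-72

do(E=-2) replaces the equation E := -2Z + 2Y + 2X with the constant E = -2.
W = 6 if X >= 4 else -1  [with X=4]  = 6
C = -3W + 2E + 4  [with W=6, E=-2]  = -18
Without intervention: Z = -X - 3Y - 1  [with X=4, Y=2]  = -11; E = -2Z + 2Y + 2X  [with Z=-11, Y=2, X=4]  = 34; W = 6 if X >= 4 else -1  [with X=4]  = 6; C = -3W + 2E + 4  [with W=6, E=34]  = 54.
Change = -18 − 54 = -72.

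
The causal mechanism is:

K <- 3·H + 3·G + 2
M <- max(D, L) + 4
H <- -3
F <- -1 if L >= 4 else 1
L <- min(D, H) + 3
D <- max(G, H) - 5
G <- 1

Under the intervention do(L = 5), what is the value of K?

The intervention breaks the incoming arrows to L: L <- min(D, H) + 3 no longer applies, and L = 5.
No directed path runs from L to K, so K keeps its natural value.
K = 3·H + 3·G + 2  [with H=-3, G=1]  = -4

-4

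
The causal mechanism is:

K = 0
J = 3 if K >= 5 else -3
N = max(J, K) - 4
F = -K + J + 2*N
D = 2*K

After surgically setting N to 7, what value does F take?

11

The intervention breaks the incoming arrows to N: N = max(J, K) - 4 no longer applies, and N = 7.
J = 3 if K >= 5 else -3  [with K=0]  = -3
F = -K + J + 2*N  [with K=0, J=-3, N=7]  = 11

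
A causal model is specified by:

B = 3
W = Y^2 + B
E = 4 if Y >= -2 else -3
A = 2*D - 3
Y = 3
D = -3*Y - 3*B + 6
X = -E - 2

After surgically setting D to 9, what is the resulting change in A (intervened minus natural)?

The intervention breaks the incoming arrows to D: D = -3*Y - 3*B + 6 no longer applies, and D = 9.
A = 2*D - 3  [with D=9]  = 15
Without intervention: D = -3*Y - 3*B + 6  [with Y=3, B=3]  = -12; A = 2*D - 3  [with D=-12]  = -27.
Change = 15 − (-27) = 42.

42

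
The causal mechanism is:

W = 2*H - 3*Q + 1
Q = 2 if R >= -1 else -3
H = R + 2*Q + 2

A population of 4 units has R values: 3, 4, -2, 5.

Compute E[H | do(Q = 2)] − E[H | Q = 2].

-1.5

do(Q=2) breaks Q's dependence on R. With Q=2 fixed, H across the units is 9, 10, 4, 11, mean 8.5.
Observing Q=2 restricts to units where Q's equation naturally yields 2: R ∈ {3, 4, 5}. In that subpopulation H = 9, 10, 11, mean 10.
Difference = 8.5 − 10 = -1.5.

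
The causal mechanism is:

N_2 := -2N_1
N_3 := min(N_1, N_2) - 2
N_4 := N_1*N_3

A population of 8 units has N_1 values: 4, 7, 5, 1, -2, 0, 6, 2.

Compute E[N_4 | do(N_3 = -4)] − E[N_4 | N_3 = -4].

-13.5

The intervention sets N_3=-4 in all 8 units regardless of N_1. Recomputing N_4 per unit gives -16, -28, -20, -4, 8, 0, -24, -8; average -11.5.
E[N_4|N_3=-4] averages over only the 2 units with N_3=-4 (N_1 = 1, -2): N_4 = -4, 8, mean 2.
Difference = -11.5 − 2 = -13.5.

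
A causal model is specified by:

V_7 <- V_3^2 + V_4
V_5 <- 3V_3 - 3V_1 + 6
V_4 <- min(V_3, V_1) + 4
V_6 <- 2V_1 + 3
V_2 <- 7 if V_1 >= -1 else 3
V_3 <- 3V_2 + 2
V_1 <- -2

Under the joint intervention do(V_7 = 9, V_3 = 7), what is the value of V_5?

33

Under do(V_7 = 9, V_3 = 7), each intervened variable's structural equation is replaced by its fixed value.
V_5 = 3V_3 - 3V_1 + 6  [with V_3=7, V_1=-2]  = 33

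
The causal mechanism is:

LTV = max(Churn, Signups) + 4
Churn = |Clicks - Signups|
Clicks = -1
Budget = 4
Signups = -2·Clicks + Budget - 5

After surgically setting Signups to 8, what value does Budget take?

Under do(Signups=8), the mechanism Signups = -2·Clicks + Budget - 5 is discarded; Signups is fixed at 8.
Budget is not downstream of the intervention, so its value is determined by the original equations.

4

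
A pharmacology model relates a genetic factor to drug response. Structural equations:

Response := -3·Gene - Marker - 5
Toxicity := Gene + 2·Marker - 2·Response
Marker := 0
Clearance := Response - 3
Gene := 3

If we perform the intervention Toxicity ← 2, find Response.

-14

Under do(Toxicity=2), the mechanism Toxicity := Gene + 2·Marker - 2·Response is discarded; Toxicity is fixed at 2.
Since Response is not a descendant of the intervened variable, it is unaffected.
Response = -3·Gene - Marker - 5  [with Gene=3, Marker=0]  = -14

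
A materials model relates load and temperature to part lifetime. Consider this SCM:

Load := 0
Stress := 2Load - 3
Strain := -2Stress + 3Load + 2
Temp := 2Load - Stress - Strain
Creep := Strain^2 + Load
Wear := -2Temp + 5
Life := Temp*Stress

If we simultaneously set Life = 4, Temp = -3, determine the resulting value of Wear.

Setting Life = 4, Temp = -3 by intervention discards those variables' equations.
Wear = -2Temp + 5  [with Temp=-3]  = 11

11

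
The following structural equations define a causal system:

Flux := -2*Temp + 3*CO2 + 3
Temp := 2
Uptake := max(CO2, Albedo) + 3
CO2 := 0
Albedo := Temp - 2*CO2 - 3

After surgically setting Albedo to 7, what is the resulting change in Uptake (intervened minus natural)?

7

do(Albedo=7) replaces the equation Albedo := Temp - 2*CO2 - 3 with the constant Albedo = 7.
Uptake = max(CO2, Albedo) + 3  [with CO2=0, Albedo=7]  = 10
Without intervention: Albedo = Temp - 2*CO2 - 3  [with Temp=2, CO2=0]  = -1; Uptake = max(CO2, Albedo) + 3  [with CO2=0, Albedo=-1]  = 3.
Change = 10 − 3 = 7.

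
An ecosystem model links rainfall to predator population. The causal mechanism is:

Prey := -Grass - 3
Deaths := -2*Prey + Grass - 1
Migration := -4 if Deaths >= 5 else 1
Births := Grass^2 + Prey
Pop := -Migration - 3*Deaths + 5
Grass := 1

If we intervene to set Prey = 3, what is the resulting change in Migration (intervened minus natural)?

do(Prey=3) replaces the equation Prey := -Grass - 3 with the constant Prey = 3.
Deaths = -2*Prey + Grass - 1  [with Prey=3, Grass=1]  = -6
Migration = -4 if Deaths >= 5 else 1  [with Deaths=-6]  = 1
Without intervention: Prey = -Grass - 3  [with Grass=1]  = -4; Deaths = -2*Prey + Grass - 1  [with Prey=-4, Grass=1]  = 8; Migration = -4 if Deaths >= 5 else 1  [with Deaths=8]  = -4.
Change = 1 − (-4) = 5.

5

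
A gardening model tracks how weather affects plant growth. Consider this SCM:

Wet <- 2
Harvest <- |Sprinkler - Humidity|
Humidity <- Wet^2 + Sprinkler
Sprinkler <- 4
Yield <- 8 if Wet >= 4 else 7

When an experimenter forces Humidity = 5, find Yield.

7

The intervention breaks the incoming arrows to Humidity: Humidity <- Wet^2 + Sprinkler no longer applies, and Humidity = 5.
Yield is not downstream of the intervention, so its value is determined by the original equations.
Yield = 8 if Wet >= 4 else 7  [with Wet=2]  = 7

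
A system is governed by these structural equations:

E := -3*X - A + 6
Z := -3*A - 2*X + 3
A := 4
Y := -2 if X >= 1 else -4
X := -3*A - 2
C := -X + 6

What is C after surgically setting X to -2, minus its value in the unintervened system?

-12

do(X=-2) replaces the equation X := -3*A - 2 with the constant X = -2.
C = -X + 6  [with X=-2]  = 8
Without intervention: X = -3*A - 2  [with A=4]  = -14; C = -X + 6  [with X=-14]  = 20.
Change = 8 − 20 = -12.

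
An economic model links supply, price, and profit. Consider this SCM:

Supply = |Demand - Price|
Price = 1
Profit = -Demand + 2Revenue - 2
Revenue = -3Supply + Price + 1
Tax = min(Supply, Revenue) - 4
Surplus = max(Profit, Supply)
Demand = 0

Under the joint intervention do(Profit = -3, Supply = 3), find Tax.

Under do(Profit = -3, Supply = 3), each intervened variable's structural equation is replaced by its fixed value.
Revenue = -3Supply + Price + 1  [with Supply=3, Price=1]  = -7
Tax = min(Supply, Revenue) - 4  [with Supply=3, Revenue=-7]  = -11

-11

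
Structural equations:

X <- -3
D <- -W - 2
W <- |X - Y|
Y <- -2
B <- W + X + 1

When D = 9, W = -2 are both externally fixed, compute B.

-4

The joint intervention fixes D = 9, W = -2, removing each variable's own equation.
B = W + X + 1  [with W=-2, X=-3]  = -4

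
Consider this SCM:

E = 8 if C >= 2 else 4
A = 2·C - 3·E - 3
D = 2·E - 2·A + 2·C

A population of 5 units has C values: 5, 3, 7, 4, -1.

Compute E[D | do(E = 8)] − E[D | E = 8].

Every unit gets E=8 under the intervention. D values become 60, 64, 56, 62, 72; E[D|do(E=8)] = 62.8.
E[D|E=8] averages over only the 4 units with E=8 (C = 5, 3, 7, 4): D = 60, 64, 56, 62, mean 60.5.
Difference = 62.8 − 60.5 = 2.3.

2.3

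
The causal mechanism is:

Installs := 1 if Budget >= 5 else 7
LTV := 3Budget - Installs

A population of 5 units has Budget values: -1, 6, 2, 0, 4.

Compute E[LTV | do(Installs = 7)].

-0.4

Every unit gets Installs=7 under the intervention. LTV values become -10, 11, -1, -7, 5; E[LTV|do(Installs=7)] = -0.4.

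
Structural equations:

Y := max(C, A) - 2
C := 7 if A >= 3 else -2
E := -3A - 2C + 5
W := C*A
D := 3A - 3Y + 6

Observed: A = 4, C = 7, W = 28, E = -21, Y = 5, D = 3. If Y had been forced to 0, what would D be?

18

The intervention breaks the incoming arrows to Y: Y := max(C, A) - 2 no longer applies, and Y = 0.
D = 3A - 3Y + 6  [with A=4, Y=0]  = 18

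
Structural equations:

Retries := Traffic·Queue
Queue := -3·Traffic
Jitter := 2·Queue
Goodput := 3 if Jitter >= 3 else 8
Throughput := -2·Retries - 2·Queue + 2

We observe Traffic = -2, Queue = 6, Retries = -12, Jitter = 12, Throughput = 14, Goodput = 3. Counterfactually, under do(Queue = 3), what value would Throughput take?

do(Queue=3) replaces the equation Queue := -3·Traffic with the constant Queue = 3.
Retries = Traffic·Queue  [with Traffic=-2, Queue=3]  = -6
Throughput = -2·Retries - 2·Queue + 2  [with Retries=-6, Queue=3]  = 8

8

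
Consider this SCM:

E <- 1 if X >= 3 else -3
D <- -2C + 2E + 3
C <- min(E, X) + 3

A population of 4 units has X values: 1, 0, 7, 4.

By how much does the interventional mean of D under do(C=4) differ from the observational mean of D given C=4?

-4

do(C=4) breaks C's dependence on X. With C=4 fixed, D across the units is -11, -11, -3, -3, mean -7.
Conditioning on C=4 selects the 2 unit(s) with X ∈ {7, 4}. Their D values: -3, -3. Mean = -3.
Difference = -7 − (-3) = -4.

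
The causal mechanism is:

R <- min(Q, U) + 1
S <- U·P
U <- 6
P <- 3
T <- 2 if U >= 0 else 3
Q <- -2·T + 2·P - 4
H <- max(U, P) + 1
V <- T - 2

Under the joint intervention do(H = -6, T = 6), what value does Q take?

-10

The joint intervention fixes H = -6, T = 6, removing each variable's own equation.
Q = -2·T + 2·P - 4  [with T=6, P=3]  = -10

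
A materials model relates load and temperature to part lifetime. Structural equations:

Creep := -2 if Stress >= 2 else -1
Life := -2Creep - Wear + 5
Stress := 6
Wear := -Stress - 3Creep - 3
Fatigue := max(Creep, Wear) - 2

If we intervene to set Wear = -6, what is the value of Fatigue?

-4

The intervention breaks the incoming arrows to Wear: Wear := -Stress - 3Creep - 3 no longer applies, and Wear = -6.
Creep = -2 if Stress >= 2 else -1  [with Stress=6]  = -2
Fatigue = max(Creep, Wear) - 2  [with Creep=-2, Wear=-6]  = -4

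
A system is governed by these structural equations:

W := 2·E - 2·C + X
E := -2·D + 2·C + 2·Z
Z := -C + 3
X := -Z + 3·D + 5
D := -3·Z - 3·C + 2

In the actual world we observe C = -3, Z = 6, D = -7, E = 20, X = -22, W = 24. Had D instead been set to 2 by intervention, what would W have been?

15

The intervention breaks the incoming arrows to D: D := -3·Z - 3·C + 2 no longer applies, and D = 2.
Z = -C + 3  [with C=-3]  = 6
E = -2·D + 2·C + 2·Z  [with D=2, C=-3, Z=6]  = 2
X = -Z + 3·D + 5  [with Z=6, D=2]  = 5
W = 2·E - 2·C + X  [with E=2, C=-3, X=5]  = 15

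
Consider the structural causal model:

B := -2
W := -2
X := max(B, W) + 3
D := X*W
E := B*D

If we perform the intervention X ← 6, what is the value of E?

24

do(X=6) replaces the equation X := max(B, W) + 3 with the constant X = 6.
D = X*W  [with X=6, W=-2]  = -12
E = B*D  [with B=-2, D=-12]  = 24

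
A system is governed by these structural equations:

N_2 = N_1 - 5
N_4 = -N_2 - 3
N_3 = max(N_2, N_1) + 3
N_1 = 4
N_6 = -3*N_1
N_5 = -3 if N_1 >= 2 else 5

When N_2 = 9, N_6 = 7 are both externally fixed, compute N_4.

The joint intervention fixes N_2 = 9, N_6 = 7, removing each variable's own equation.
N_4 = -N_2 - 3  [with N_2=9]  = -12

-12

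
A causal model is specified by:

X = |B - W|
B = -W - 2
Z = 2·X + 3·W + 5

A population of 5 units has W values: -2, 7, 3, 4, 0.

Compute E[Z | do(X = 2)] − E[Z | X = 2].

Every unit gets X=2 under the intervention. Z values become 3, 30, 18, 21, 9; E[Z|do(X=2)] = 16.2.
Conditioning on X=2 selects the 2 unit(s) with W ∈ {-2, 0}. Their Z values: 3, 9. Mean = 6.
Difference = 16.2 − 6 = 10.2.

10.2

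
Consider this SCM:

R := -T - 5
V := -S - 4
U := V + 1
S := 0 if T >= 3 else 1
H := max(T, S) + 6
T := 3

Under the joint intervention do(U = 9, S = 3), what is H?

Under do(U = 9, S = 3), each intervened variable's structural equation is replaced by its fixed value.
H = max(T, S) + 6  [with T=3, S=3]  = 9

9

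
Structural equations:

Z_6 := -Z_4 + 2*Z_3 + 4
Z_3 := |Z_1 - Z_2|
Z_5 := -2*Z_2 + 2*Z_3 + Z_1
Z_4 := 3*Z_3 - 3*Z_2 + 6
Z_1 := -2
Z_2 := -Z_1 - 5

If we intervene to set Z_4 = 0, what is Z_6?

6

Under do(Z_4=0), the mechanism Z_4 := 3*Z_3 - 3*Z_2 + 6 is discarded; Z_4 is fixed at 0.
Z_2 = -Z_1 - 5  [with Z_1=-2]  = -3
Z_3 = |Z_1 - Z_2|  [with Z_1=-2, Z_2=-3]  = 1
Z_6 = -Z_4 + 2*Z_3 + 4  [with Z_4=0, Z_3=1]  = 6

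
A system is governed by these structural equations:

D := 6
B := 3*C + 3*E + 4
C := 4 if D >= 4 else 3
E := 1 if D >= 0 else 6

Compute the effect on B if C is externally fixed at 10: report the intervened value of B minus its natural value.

Under do(C=10), the mechanism C := 4 if D >= 4 else 3 is discarded; C is fixed at 10.
E = 1 if D >= 0 else 6  [with D=6]  = 1
B = 3*C + 3*E + 4  [with C=10, E=1]  = 37
Without intervention: C = 4 if D >= 4 else 3  [with D=6]  = 4; E = 1 if D >= 0 else 6  [with D=6]  = 1; B = 3*C + 3*E + 4  [with C=4, E=1]  = 19.
Change = 37 − 19 = 18.

18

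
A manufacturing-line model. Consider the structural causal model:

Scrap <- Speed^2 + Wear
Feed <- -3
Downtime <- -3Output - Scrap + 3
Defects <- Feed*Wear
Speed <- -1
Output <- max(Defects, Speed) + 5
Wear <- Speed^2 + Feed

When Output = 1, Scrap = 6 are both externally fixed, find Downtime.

Setting Output = 1, Scrap = 6 by intervention discards those variables' equations.
Downtime = -3Output - Scrap + 3  [with Output=1, Scrap=6]  = -6

-6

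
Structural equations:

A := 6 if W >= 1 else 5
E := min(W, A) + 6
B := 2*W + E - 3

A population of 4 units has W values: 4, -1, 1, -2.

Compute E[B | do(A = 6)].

4.5

Every unit gets A=6 under the intervention. B values become 15, 0, 6, -3; E[B|do(A=6)] = 4.5.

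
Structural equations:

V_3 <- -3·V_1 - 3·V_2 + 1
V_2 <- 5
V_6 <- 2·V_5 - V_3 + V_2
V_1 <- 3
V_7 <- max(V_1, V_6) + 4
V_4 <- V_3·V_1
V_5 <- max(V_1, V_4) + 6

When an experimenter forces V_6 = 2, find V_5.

9

do(V_6=2) replaces the equation V_6 <- 2·V_5 - V_3 + V_2 with the constant V_6 = 2.
Since V_5 is not a descendant of the intervened variable, it is unaffected.
V_3 = -3·V_1 - 3·V_2 + 1  [with V_1=3, V_2=5]  = -23
V_4 = V_3·V_1  [with V_3=-23, V_1=3]  = -69
V_5 = max(V_1, V_4) + 6  [with V_1=3, V_4=-69]  = 9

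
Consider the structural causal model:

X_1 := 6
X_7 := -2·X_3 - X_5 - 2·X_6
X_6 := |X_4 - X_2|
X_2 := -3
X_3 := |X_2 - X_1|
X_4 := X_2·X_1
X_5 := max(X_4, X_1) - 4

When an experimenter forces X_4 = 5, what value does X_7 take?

-36

The intervention breaks the incoming arrows to X_4: X_4 := X_2·X_1 no longer applies, and X_4 = 5.
X_3 = |X_2 - X_1|  [with X_2=-3, X_1=6]  = 9
X_5 = max(X_4, X_1) - 4  [with X_4=5, X_1=6]  = 2
X_6 = |X_4 - X_2|  [with X_4=5, X_2=-3]  = 8
X_7 = -2·X_3 - X_5 - 2·X_6  [with X_3=9, X_5=2, X_6=8]  = -36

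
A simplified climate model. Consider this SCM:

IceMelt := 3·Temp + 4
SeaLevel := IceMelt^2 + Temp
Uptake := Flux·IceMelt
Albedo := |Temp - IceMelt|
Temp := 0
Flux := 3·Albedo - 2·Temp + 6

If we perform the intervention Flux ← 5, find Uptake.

20

The intervention breaks the incoming arrows to Flux: Flux := 3·Albedo - 2·Temp + 6 no longer applies, and Flux = 5.
IceMelt = 3·Temp + 4  [with Temp=0]  = 4
Uptake = Flux·IceMelt  [with Flux=5, IceMelt=4]  = 20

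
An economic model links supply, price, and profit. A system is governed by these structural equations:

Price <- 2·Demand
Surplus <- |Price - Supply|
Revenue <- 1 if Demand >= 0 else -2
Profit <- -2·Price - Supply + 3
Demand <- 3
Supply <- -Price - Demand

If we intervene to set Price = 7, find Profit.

-1

do(Price=7) replaces the equation Price <- 2·Demand with the constant Price = 7.
Supply = -Price - Demand  [with Price=7, Demand=3]  = -10
Profit = -2·Price - Supply + 3  [with Price=7, Supply=-10]  = -1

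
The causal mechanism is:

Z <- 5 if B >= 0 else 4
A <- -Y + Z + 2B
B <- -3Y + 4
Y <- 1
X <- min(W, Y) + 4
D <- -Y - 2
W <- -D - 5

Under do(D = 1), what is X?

-2

The intervention breaks the incoming arrows to D: D <- -Y - 2 no longer applies, and D = 1.
W = -D - 5  [with D=1]  = -6
X = min(W, Y) + 4  [with W=-6, Y=1]  = -2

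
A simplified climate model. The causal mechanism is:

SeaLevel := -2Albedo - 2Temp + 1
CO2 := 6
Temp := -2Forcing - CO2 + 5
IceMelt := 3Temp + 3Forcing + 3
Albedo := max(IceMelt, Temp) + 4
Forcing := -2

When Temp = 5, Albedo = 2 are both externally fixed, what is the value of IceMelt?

The joint intervention fixes Temp = 5, Albedo = 2, removing each variable's own equation.
IceMelt = 3Temp + 3Forcing + 3  [with Temp=5, Forcing=-2]  = 12

12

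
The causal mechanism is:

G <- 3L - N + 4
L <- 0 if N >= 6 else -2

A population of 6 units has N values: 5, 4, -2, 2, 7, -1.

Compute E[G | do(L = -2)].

-4.5

The intervention sets L=-2 in all 6 units regardless of N. Recomputing G per unit gives -7, -6, 0, -4, -9, -1; average -4.5.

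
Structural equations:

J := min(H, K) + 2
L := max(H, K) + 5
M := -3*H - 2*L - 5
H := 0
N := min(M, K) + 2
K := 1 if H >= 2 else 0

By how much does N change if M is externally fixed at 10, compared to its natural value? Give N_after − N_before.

Under do(M=10), the mechanism M := -3*H - 2*L - 5 is discarded; M is fixed at 10.
K = 1 if H >= 2 else 0  [with H=0]  = 0
N = min(M, K) + 2  [with M=10, K=0]  = 2
Without intervention: K = 1 if H >= 2 else 0  [with H=0]  = 0; L = max(H, K) + 5  [with H=0, K=0]  = 5; M = -3*H - 2*L - 5  [with H=0, L=5]  = -15; N = min(M, K) + 2  [with M=-15, K=0]  = -13.
Change = 2 − (-13) = 15.

15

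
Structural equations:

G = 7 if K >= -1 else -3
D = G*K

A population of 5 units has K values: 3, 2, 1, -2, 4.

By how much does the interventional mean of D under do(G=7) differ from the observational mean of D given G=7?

-6.3

Every unit gets G=7 under the intervention. D values become 21, 14, 7, -14, 28; E[D|do(G=7)] = 11.2.
E[D|G=7] averages over only the 4 units with G=7 (K = 3, 2, 1, 4): D = 21, 14, 7, 28, mean 17.5.
Difference = 11.2 − 17.5 = -6.3.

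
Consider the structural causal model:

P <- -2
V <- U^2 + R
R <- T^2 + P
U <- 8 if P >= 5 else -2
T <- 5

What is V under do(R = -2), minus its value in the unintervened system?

do(R=-2) replaces the equation R <- T^2 + P with the constant R = -2.
U = 8 if P >= 5 else -2  [with P=-2]  = -2
V = U^2 + R  [with U=-2, R=-2]  = 2
Without intervention: R = T^2 + P  [with T=5, P=-2]  = 23; U = 8 if P >= 5 else -2  [with P=-2]  = -2; V = U^2 + R  [with U=-2, R=23]  = 27.
Change = 2 − 27 = -25.

-25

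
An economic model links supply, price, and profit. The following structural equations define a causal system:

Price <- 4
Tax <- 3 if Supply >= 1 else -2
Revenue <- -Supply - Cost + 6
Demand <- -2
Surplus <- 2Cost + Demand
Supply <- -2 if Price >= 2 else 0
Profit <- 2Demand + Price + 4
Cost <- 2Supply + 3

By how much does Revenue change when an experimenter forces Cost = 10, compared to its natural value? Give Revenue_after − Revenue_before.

Intervening sets Cost = 10 and removes its equation (Cost <- 2Supply + 3).
Supply = -2 if Price >= 2 else 0  [with Price=4]  = -2
Revenue = -Supply - Cost + 6  [with Supply=-2, Cost=10]  = -2
Without intervention: Supply = -2 if Price >= 2 else 0  [with Price=4]  = -2; Cost = 2Supply + 3  [with Supply=-2]  = -1; Revenue = -Supply - Cost + 6  [with Supply=-2, Cost=-1]  = 9.
Change = -2 − 9 = -11.

-11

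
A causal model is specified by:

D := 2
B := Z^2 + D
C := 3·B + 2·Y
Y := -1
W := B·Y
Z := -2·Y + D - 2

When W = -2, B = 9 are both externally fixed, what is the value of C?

Setting W = -2, B = 9 by intervention discards those variables' equations.
C = 3·B + 2·Y  [with B=9, Y=-1]  = 25

25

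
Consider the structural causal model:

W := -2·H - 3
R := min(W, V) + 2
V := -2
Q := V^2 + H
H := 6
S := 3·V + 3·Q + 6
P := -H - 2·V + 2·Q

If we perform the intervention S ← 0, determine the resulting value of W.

Intervening sets S = 0 and removes its equation (S := 3·V + 3·Q + 6).
No directed path runs from S to W, so W keeps its natural value.
W = -2·H - 3  [with H=6]  = -15

-15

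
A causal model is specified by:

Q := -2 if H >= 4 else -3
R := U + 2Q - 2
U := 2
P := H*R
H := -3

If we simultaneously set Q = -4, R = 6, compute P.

Setting Q = -4, R = 6 by intervention discards those variables' equations.
P = H*R  [with H=-3, R=6]  = -18

-18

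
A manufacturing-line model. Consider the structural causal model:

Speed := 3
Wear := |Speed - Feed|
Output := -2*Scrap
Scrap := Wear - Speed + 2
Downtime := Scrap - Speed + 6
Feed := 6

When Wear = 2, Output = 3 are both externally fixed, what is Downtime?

4

Setting Wear = 2, Output = 3 by intervention discards those variables' equations.
Scrap = Wear - Speed + 2  [with Wear=2, Speed=3]  = 1
Downtime = Scrap - Speed + 6  [with Scrap=1, Speed=3]  = 4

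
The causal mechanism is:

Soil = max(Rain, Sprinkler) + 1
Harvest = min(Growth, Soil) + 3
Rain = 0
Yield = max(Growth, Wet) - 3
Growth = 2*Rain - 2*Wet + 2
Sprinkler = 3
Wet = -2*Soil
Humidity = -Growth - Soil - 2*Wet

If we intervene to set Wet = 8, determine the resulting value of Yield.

5

The intervention breaks the incoming arrows to Wet: Wet = -2*Soil no longer applies, and Wet = 8.
Growth = 2*Rain - 2*Wet + 2  [with Rain=0, Wet=8]  = -14
Yield = max(Growth, Wet) - 3  [with Growth=-14, Wet=8]  = 5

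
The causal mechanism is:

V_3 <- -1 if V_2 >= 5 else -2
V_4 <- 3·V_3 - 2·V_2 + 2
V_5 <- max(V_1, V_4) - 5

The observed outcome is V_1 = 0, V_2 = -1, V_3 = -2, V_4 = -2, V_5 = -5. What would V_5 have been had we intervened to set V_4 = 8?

Intervening sets V_4 = 8 and removes its equation (V_4 <- 3·V_3 - 2·V_2 + 2).
V_5 = max(V_1, V_4) - 5  [with V_1=0, V_4=8]  = 3

3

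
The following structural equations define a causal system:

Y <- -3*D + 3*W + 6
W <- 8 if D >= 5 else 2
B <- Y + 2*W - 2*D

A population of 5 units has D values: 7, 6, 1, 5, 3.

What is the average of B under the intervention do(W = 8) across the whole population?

The intervention sets W=8 in all 5 units regardless of D. Recomputing B per unit gives 11, 16, 41, 21, 31; average 24.

24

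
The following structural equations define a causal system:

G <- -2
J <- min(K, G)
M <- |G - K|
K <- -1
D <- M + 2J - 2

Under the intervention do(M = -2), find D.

-8

do(M=-2) replaces the equation M <- |G - K| with the constant M = -2.
J = min(K, G)  [with K=-1, G=-2]  = -2
D = M + 2J - 2  [with M=-2, J=-2]  = -8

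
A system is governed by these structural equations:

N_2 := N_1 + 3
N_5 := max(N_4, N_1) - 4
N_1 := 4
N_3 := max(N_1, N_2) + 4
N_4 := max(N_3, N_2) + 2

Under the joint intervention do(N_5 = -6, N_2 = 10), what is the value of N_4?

Setting N_5 = -6, N_2 = 10 by intervention discards those variables' equations.
N_3 = max(N_1, N_2) + 4  [with N_1=4, N_2=10]  = 14
N_4 = max(N_3, N_2) + 2  [with N_3=14, N_2=10]  = 16

16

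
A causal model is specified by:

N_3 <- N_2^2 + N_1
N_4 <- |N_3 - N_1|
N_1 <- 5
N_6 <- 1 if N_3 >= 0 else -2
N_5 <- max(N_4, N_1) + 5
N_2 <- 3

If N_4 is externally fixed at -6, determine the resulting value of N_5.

Intervening sets N_4 = -6 and removes its equation (N_4 <- |N_3 - N_1|).
N_5 = max(N_4, N_1) + 5  [with N_4=-6, N_1=5]  = 10

10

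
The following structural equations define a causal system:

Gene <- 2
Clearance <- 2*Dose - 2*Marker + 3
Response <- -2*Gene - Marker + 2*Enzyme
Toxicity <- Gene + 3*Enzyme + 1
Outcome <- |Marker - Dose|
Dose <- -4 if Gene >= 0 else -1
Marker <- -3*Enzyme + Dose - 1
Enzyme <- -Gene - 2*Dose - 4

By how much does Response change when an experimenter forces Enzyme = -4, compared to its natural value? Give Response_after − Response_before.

do(Enzyme=-4) replaces the equation Enzyme <- -Gene - 2*Dose - 4 with the constant Enzyme = -4.
Dose = -4 if Gene >= 0 else -1  [with Gene=2]  = -4
Marker = -3*Enzyme + Dose - 1  [with Enzyme=-4, Dose=-4]  = 7
Response = -2*Gene - Marker + 2*Enzyme  [with Gene=2, Marker=7, Enzyme=-4]  = -19
Without intervention: Dose = -4 if Gene >= 0 else -1  [with Gene=2]  = -4; Enzyme = -Gene - 2*Dose - 4  [with Gene=2, Dose=-4]  = 2; Marker = -3*Enzyme + Dose - 1  [with Enzyme=2, Dose=-4]  = -11; Response = -2*Gene - Marker + 2*Enzyme  [with Gene=2, Marker=-11, Enzyme=2]  = 11.
Change = -19 − 11 = -30.

-30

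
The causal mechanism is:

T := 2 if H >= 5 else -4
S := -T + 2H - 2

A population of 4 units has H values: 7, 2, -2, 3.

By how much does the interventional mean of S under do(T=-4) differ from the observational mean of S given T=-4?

The intervention sets T=-4 in all 4 units regardless of H. Recomputing S per unit gives 16, 6, -2, 8; average 7.
Observing T=-4 restricts to units where T's equation naturally yields -4: H ∈ {2, -2, 3}. In that subpopulation S = 6, -2, 8, mean 4.
Difference = 7 − 4 = 3.

3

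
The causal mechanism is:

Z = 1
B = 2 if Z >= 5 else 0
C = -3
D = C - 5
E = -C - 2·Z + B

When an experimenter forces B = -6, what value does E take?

-5

do(B=-6) replaces the equation B = 2 if Z >= 5 else 0 with the constant B = -6.
E = -C - 2·Z + B  [with C=-3, Z=1, B=-6]  = -5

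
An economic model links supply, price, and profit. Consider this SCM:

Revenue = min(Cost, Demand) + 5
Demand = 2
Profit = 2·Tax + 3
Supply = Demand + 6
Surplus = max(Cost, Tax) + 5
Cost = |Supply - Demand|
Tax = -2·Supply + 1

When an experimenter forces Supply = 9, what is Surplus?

12

Under do(Supply=9), the mechanism Supply = Demand + 6 is discarded; Supply is fixed at 9.
Cost = |Supply - Demand|  [with Supply=9, Demand=2]  = 7
Tax = -2·Supply + 1  [with Supply=9]  = -17
Surplus = max(Cost, Tax) + 5  [with Cost=7, Tax=-17]  = 12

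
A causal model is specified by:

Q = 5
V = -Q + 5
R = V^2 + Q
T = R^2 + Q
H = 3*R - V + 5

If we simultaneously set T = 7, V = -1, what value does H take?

The joint intervention fixes T = 7, V = -1, removing each variable's own equation.
R = V^2 + Q  [with V=-1, Q=5]  = 6
H = 3*R - V + 5  [with R=6, V=-1]  = 24

24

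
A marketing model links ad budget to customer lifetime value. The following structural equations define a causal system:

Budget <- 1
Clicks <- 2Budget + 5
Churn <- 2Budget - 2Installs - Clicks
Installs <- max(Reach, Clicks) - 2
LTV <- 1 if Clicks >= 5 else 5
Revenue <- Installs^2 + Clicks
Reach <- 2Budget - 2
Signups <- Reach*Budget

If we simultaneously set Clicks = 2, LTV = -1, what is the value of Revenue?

Under do(Clicks = 2, LTV = -1), each intervened variable's structural equation is replaced by its fixed value.
Reach = 2Budget - 2  [with Budget=1]  = 0
Installs = max(Reach, Clicks) - 2  [with Reach=0, Clicks=2]  = 0
Revenue = Installs^2 + Clicks  [with Installs=0, Clicks=2]  = 2

2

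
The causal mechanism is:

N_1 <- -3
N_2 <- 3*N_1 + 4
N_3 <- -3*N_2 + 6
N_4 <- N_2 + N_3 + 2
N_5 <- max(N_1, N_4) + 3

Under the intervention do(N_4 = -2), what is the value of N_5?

Intervening sets N_4 = -2 and removes its equation (N_4 <- N_2 + N_3 + 2).
N_5 = max(N_1, N_4) + 3  [with N_1=-3, N_4=-2]  = 1

1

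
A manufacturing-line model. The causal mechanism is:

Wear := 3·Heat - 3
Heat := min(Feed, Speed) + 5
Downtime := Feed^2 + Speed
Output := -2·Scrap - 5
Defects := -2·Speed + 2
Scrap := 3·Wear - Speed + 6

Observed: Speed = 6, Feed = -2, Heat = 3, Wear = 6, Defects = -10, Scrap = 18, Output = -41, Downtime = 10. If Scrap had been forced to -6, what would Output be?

Intervening sets Scrap = -6 and removes its equation (Scrap := 3·Wear - Speed + 6).
Output = -2·Scrap - 5  [with Scrap=-6]  = 7

7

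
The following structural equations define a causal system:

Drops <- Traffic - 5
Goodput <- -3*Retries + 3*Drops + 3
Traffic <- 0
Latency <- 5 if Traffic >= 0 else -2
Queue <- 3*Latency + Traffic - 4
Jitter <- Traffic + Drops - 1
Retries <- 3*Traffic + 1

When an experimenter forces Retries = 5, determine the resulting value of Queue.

do(Retries=5) replaces the equation Retries <- 3*Traffic + 1 with the constant Retries = 5.
Queue is not downstream of the intervention, so its value is determined by the original equations.
Latency = 5 if Traffic >= 0 else -2  [with Traffic=0]  = 5
Queue = 3*Latency + Traffic - 4  [with Latency=5, Traffic=0]  = 11

11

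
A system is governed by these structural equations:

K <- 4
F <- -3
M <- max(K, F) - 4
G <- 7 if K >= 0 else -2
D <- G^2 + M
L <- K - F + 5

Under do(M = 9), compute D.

do(M=9) replaces the equation M <- max(K, F) - 4 with the constant M = 9.
G = 7 if K >= 0 else -2  [with K=4]  = 7
D = G^2 + M  [with G=7, M=9]  = 58

58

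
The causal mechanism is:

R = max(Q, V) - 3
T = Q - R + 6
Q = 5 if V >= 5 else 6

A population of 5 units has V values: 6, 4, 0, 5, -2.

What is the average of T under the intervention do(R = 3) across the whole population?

8.6

The intervention sets R=3 in all 5 units regardless of V. Recomputing T per unit gives 8, 9, 9, 8, 9; average 8.6.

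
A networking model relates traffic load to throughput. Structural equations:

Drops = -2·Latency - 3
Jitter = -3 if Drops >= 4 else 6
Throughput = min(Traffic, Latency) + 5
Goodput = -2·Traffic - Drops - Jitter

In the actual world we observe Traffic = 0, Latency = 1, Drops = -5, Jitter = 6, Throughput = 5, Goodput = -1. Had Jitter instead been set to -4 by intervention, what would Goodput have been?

Under do(Jitter=-4), the mechanism Jitter = -3 if Drops >= 4 else 6 is discarded; Jitter is fixed at -4.
Drops = -2·Latency - 3  [with Latency=1]  = -5
Goodput = -2·Traffic - Drops - Jitter  [with Traffic=0, Drops=-5, Jitter=-4]  = 9

9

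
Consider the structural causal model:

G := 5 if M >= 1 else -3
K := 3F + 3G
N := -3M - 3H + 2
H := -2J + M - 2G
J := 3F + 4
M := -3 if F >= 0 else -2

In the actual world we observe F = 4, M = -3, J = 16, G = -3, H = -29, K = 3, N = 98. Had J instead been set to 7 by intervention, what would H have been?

do(J=7) replaces the equation J := 3F + 4 with the constant J = 7.
M = -3 if F >= 0 else -2  [with F=4]  = -3
G = 5 if M >= 1 else -3  [with M=-3]  = -3
H = -2J + M - 2G  [with J=7, M=-3, G=-3]  = -11

-11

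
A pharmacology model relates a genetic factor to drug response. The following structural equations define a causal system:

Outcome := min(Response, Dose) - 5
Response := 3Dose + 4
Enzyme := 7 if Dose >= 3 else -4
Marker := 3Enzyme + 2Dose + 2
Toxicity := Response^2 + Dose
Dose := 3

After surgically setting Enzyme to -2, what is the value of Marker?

The intervention breaks the incoming arrows to Enzyme: Enzyme := 7 if Dose >= 3 else -4 no longer applies, and Enzyme = -2.
Marker = 3Enzyme + 2Dose + 2  [with Enzyme=-2, Dose=3]  = 2

2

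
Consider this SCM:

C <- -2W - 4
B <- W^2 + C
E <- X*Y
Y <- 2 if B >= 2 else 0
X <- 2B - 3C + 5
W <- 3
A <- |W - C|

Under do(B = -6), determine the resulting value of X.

The intervention breaks the incoming arrows to B: B <- W^2 + C no longer applies, and B = -6.
C = -2W - 4  [with W=3]  = -10
X = 2B - 3C + 5  [with B=-6, C=-10]  = 23

23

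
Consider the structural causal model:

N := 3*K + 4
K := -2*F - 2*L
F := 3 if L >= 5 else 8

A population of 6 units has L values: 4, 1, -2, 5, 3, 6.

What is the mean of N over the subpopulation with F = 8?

Observing F=8 restricts to units where F's equation naturally yields 8: L ∈ {4, 1, -2, 3}. In that subpopulation N = -68, -50, -32, -62, mean -53.

-53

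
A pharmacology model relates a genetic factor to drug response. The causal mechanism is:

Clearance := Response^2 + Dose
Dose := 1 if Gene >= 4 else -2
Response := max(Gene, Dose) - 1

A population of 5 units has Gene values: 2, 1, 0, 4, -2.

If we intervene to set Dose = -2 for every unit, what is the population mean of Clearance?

2

The intervention sets Dose=-2 in all 5 units regardless of Gene. Recomputing Clearance per unit gives -1, -2, -1, 7, 7; average 2.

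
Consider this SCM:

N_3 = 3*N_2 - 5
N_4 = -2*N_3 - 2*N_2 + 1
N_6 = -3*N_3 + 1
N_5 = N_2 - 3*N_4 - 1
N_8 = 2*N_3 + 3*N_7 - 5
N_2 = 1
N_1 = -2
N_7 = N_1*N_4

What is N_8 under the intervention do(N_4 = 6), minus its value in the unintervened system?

-18

do(N_4=6) replaces the equation N_4 = -2*N_3 - 2*N_2 + 1 with the constant N_4 = 6.
N_3 = 3*N_2 - 5  [with N_2=1]  = -2
N_7 = N_1*N_4  [with N_1=-2, N_4=6]  = -12
N_8 = 2*N_3 + 3*N_7 - 5  [with N_3=-2, N_7=-12]  = -45
Without intervention: N_3 = 3*N_2 - 5  [with N_2=1]  = -2; N_4 = -2*N_3 - 2*N_2 + 1  [with N_3=-2, N_2=1]  = 3; N_7 = N_1*N_4  [with N_1=-2, N_4=3]  = -6; N_8 = 2*N_3 + 3*N_7 - 5  [with N_3=-2, N_7=-6]  = -27.
Change = -45 − (-27) = -18.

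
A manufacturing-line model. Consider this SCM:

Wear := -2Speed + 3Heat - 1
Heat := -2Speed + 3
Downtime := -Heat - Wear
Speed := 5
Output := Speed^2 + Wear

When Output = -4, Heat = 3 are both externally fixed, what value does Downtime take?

The joint intervention fixes Output = -4, Heat = 3, removing each variable's own equation.
Wear = -2Speed + 3Heat - 1  [with Speed=5, Heat=3]  = -2
Downtime = -Heat - Wear  [with Heat=3, Wear=-2]  = -1

-1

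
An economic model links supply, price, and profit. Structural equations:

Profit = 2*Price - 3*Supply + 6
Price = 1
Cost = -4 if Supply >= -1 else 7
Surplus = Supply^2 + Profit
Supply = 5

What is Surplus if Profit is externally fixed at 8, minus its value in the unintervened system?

15

Intervening sets Profit = 8 and removes its equation (Profit = 2*Price - 3*Supply + 6).
Surplus = Supply^2 + Profit  [with Supply=5, Profit=8]  = 33
Without intervention: Profit = 2*Price - 3*Supply + 6  [with Price=1, Supply=5]  = -7; Surplus = Supply^2 + Profit  [with Supply=5, Profit=-7]  = 18.
Change = 33 − 18 = 15.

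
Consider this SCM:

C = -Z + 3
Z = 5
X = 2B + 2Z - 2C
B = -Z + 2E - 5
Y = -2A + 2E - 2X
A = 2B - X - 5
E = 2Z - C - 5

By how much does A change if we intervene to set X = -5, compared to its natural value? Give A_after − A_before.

27

The intervention breaks the incoming arrows to X: X = 2B + 2Z - 2C no longer applies, and X = -5.
C = -Z + 3  [with Z=5]  = -2
E = 2Z - C - 5  [with Z=5, C=-2]  = 7
B = -Z + 2E - 5  [with Z=5, E=7]  = 4
A = 2B - X - 5  [with B=4, X=-5]  = 8
Without intervention: C = -Z + 3  [with Z=5]  = -2; E = 2Z - C - 5  [with Z=5, C=-2]  = 7; B = -Z + 2E - 5  [with Z=5, E=7]  = 4; X = 2B + 2Z - 2C  [with B=4, Z=5, C=-2]  = 22; A = 2B - X - 5  [with B=4, X=22]  = -19.
Change = 8 − (-19) = 27.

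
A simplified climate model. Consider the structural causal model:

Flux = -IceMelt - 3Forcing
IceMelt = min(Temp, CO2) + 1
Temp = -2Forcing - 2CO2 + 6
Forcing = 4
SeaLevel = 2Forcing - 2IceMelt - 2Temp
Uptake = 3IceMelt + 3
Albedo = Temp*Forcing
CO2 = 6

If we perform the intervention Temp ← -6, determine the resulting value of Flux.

-7

The intervention breaks the incoming arrows to Temp: Temp = -2Forcing - 2CO2 + 6 no longer applies, and Temp = -6.
IceMelt = min(Temp, CO2) + 1  [with Temp=-6, CO2=6]  = -5
Flux = -IceMelt - 3Forcing  [with IceMelt=-5, Forcing=4]  = -7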